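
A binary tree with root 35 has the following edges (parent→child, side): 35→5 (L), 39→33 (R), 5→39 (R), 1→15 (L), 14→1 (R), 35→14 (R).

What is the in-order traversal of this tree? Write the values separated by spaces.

5 39 33 35 14 15 1

In-order visits the left subtree, then the node, then the right subtree.
At 35: go left to 5.
  At 5: no left child.
  Visit 5.
  At 5: go right to 39.
    At 39: no left child.
    Visit 39.
    At 39: go right to 33.
      33 is a leaf — visit 33.
Visit 35.
At 35: go right to 14.
  At 14: no left child.
  Visit 14.
  At 14: go right to 1.
    At 1: go left to 15.
      15 is a leaf — visit 15.
    Visit 1.
    At 1: no right child.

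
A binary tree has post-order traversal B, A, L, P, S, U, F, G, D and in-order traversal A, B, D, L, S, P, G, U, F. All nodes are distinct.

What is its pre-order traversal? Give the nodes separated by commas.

D, A, B, G, S, L, P, F, U

The last element of post-order is the root; it splits in-order into left and right subtrees.
Root D: left subtree has 2 nodes {A, B}, right has 6 {L, S, P, G, U, F}.
  Root A: left subtree has 0 nodes { }, right has 1 {B}.
  Root G: left subtree has 3 nodes {L, S, P}, right has 2 {U, F}.
    Root S: left subtree has 1 node {L}, right has 1 {P}.
    Root F: left subtree has 1 node {U}, right has 0 { }.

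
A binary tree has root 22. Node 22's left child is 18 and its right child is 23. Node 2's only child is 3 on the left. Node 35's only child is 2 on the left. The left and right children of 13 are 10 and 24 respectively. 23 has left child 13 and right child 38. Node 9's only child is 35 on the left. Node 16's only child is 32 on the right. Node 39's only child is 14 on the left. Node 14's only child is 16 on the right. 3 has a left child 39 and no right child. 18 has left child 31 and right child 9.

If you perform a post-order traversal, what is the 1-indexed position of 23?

Post-order visits the left subtree, then the right subtree, then the node.
At 22: go left to 18.
  At 18: go left to 31.
    31 is a leaf — visit 31.
  At 18: go right to 9.
    At 9: go left to 35.
      At 35: go left to 2.
        At 2: go left to 3.
          At 3: go left to 39.
            At 39: go left to 14.
              At 14: no left child.
              At 14: go right to 16.
                At 16: no left child.
                At 16: go right to 32.
                  32 is a leaf — visit 32.
                Visit 16.
              Visit 14.
            At 39: no right child.
            Visit 39.
          At 3: no right child.
          Visit 3.
        At 2: no right child.
        Visit 2.
      At 35: no right child.
      Visit 35.
    At 9: no right child.
    Visit 9.
  Visit 18.
At 22: go right to 23.
  At 23: go left to 13.
    At 13: go left to 10.
      10 is a leaf — visit 10.
    At 13: go right to 24.
      24 is a leaf — visit 24.
    Visit 13.
  At 23: go right to 38.
    38 is a leaf — visit 38.
  Visit 23.
Visit 22.
Full post-order sequence: 31, 32, 16, 14, 39, 3, 2, 35, 9, 18, 10, 24, 13, 38, 23, 22.

15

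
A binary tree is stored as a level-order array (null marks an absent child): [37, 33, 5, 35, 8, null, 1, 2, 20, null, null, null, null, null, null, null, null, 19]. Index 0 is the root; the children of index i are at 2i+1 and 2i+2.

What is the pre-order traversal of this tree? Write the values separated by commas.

Pre-order visits the node, then its left subtree, then its right subtree.
Visit 37.
At 37: go left to 33.
  Visit 33.
  At 33: go left to 35.
    Visit 35.
    At 35: go left to 2.
      2 is a leaf — visit 2.
    At 35: go right to 20.
      Visit 20.
      At 20: go left to 19.
        19 is a leaf — visit 19.
      At 20: no right child.
  At 33: go right to 8.
    8 is a leaf — visit 8.
At 37: go right to 5.
  Visit 5.
  At 5: no left child.
  At 5: go right to 1.
    1 is a leaf — visit 1.

37, 33, 35, 2, 20, 19, 8, 5, 1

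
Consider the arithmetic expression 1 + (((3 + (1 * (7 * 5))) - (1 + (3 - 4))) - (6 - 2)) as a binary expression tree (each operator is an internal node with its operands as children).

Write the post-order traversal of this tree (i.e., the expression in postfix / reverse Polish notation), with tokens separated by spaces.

1 3 1 7 5 * * + 1 3 4 - + - 6 2 - - +

Post-order on an expression tree gives postfix notation: for each operator, emit left operand, right operand, then the operator.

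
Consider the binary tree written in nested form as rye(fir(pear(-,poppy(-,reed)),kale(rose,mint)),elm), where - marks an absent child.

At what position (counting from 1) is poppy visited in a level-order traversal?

6

Level-order visits nodes level by level from the root, left to right within each level.
Level 0: rye
Level 1: fir, elm
Level 2: pear, kale
Level 3: poppy, rose, mint
Level 4: reed
Full level-order sequence: rye, fir, elm, pear, kale, poppy, rose, mint, reed.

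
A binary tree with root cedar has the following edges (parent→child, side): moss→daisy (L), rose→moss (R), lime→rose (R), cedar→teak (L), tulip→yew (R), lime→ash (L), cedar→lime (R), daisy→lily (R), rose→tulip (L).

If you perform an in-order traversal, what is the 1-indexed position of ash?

3

In-order visits the left subtree, then the node, then the right subtree.
At cedar: go left to teak.
  teak is a leaf — visit teak.
Visit cedar.
At cedar: go right to lime.
  At lime: go left to ash.
    ash is a leaf — visit ash.
  Visit lime.
  At lime: go right to rose.
    At rose: go left to tulip.
      At tulip: no left child.
      Visit tulip.
      At tulip: go right to yew.
        yew is a leaf — visit yew.
    Visit rose.
    At rose: go right to moss.
      At moss: go left to daisy.
        At daisy: no left child.
        Visit daisy.
        At daisy: go right to lily.
          lily is a leaf — visit lily.
      Visit moss.
      At moss: no right child.
Full in-order sequence: teak, cedar, ash, lime, tulip, yew, rose, daisy, lily, moss.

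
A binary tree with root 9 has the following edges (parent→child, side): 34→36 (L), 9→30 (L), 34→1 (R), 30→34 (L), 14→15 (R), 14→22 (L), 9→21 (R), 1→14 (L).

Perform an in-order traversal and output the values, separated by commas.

In-order visits the left subtree, then the node, then the right subtree.
At 9: go left to 30.
  At 30: go left to 34.
    At 34: go left to 36.
      36 is a leaf — visit 36.
    Visit 34.
    At 34: go right to 1.
      At 1: go left to 14.
        At 14: go left to 22.
          22 is a leaf — visit 22.
        Visit 14.
        At 14: go right to 15.
          15 is a leaf — visit 15.
      Visit 1.
      At 1: no right child.
  Visit 30.
  At 30: no right child.
Visit 9.
At 9: go right to 21.
  21 is a leaf — visit 21.

36, 34, 22, 14, 15, 1, 30, 9, 21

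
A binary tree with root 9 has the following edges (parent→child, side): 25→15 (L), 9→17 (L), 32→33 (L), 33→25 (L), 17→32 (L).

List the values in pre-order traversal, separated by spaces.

9 17 32 33 25 15

Pre-order visits the node, then its left subtree, then its right subtree.
Visit 9.
At 9: go left to 17.
  Visit 17.
  At 17: go left to 32.
    Visit 32.
    At 32: go left to 33.
      Visit 33.
      At 33: go left to 25.
        Visit 25.
        At 25: go left to 15.
          15 is a leaf — visit 15.
        At 25: no right child.
      At 33: no right child.
    At 32: no right child.
  At 17: no right child.
At 9: no right child.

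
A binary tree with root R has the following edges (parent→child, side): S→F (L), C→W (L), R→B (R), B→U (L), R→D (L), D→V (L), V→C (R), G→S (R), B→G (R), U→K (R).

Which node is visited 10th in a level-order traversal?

Level-order visits nodes level by level from the root, left to right within each level.
Level 0: R
Level 1: D, B
Level 2: V, U, G
Level 3: C, K, S
Level 4: W, F
Full level-order sequence: R, D, B, V, U, G, C, K, S, W, F.

W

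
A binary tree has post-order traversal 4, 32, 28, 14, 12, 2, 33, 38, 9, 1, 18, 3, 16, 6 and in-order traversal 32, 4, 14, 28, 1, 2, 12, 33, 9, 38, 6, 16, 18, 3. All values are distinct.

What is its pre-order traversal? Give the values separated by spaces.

The last element of post-order is the root; it splits in-order into left and right subtrees.
Root 6: left subtree has 10 nodes {32, 4, 14, 28, 1, 2, 12, 33, 9, 38}, right has 3 {16, 18, 3}.
  Root 1: left subtree has 4 nodes {32, 4, 14, 28}, right has 5 {2, 12, 33, 9, 38}.
    Root 14: left subtree has 2 nodes {32, 4}, right has 1 {28}.
      Root 32: left subtree has 0 nodes { }, right has 1 {4}.
    Root 9: left subtree has 3 nodes {2, 12, 33}, right has 1 {38}.
      Root 33: left subtree has 2 nodes {2, 12}, right has 0 { }.
        Root 2: left subtree has 0 nodes { }, right has 1 {12}.
  Root 16: left subtree has 0 nodes { }, right has 2 {18, 3}.
    Root 3: left subtree has 1 node {18}, right has 0 { }.

6 1 14 32 4 28 9 33 2 12 38 16 3 18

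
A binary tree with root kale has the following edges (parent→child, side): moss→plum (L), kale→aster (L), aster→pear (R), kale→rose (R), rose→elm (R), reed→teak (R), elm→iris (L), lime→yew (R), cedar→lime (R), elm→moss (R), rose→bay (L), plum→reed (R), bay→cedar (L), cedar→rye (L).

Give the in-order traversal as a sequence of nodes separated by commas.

In-order visits the left subtree, then the node, then the right subtree.
At kale: go left to aster.
  At aster: no left child.
  Visit aster.
  At aster: go right to pear.
    pear is a leaf — visit pear.
Visit kale.
At kale: go right to rose.
  At rose: go left to bay.
    At bay: go left to cedar.
      At cedar: go left to rye.
        rye is a leaf — visit rye.
      Visit cedar.
      At cedar: go right to lime.
        At lime: no left child.
        Visit lime.
        At lime: go right to yew.
          yew is a leaf — visit yew.
    Visit bay.
    At bay: no right child.
  Visit rose.
  At rose: go right to elm.
    At elm: go left to iris.
      iris is a leaf — visit iris.
    Visit elm.
    At elm: go right to moss.
      At moss: go left to plum.
        At plum: no left child.
        Visit plum.
        At plum: go right to reed.
          At reed: no left child.
          Visit reed.
          At reed: go right to teak.
            teak is a leaf — visit teak.
      Visit moss.
      At moss: no right child.

aster, pear, kale, rye, cedar, lime, yew, bay, rose, iris, elm, plum, reed, teak, moss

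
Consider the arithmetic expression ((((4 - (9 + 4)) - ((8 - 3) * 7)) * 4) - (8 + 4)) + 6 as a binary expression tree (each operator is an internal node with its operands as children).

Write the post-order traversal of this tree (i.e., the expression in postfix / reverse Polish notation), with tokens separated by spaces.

4 9 4 + - 8 3 - 7 * - 4 * 8 4 + - 6 +

Post-order on an expression tree gives postfix notation: for each operator, emit left operand, right operand, then the operator.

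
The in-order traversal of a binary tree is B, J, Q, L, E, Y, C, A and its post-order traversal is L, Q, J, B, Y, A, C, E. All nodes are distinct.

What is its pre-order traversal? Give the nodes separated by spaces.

E B J Q L C Y A

The last element of post-order is the root; it splits in-order into left and right subtrees.
Root E: left subtree has 4 nodes {B, J, Q, L}, right has 3 {Y, C, A}.
  Root B: left subtree has 0 nodes { }, right has 3 {J, Q, L}.
    Root J: left subtree has 0 nodes { }, right has 2 {Q, L}.
      Root Q: left subtree has 0 nodes { }, right has 1 {L}.
  Root C: left subtree has 1 node {Y}, right has 1 {A}.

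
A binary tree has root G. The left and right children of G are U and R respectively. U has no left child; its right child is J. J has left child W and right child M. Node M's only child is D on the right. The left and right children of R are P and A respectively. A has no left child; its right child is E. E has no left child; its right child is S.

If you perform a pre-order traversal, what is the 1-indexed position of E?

Pre-order visits the node, then its left subtree, then its right subtree.
Visit G.
At G: go left to U.
  Visit U.
  At U: no left child.
  At U: go right to J.
    Visit J.
    At J: go left to W.
      W is a leaf — visit W.
    At J: go right to M.
      Visit M.
      At M: no left child.
      At M: go right to D.
        D is a leaf — visit D.
At G: go right to R.
  Visit R.
  At R: go left to P.
    P is a leaf — visit P.
  At R: go right to A.
    Visit A.
    At A: no left child.
    At A: go right to E.
      Visit E.
      At E: no left child.
      At E: go right to S.
        S is a leaf — visit S.
Full pre-order sequence: G, U, J, W, M, D, R, P, A, E, S.

10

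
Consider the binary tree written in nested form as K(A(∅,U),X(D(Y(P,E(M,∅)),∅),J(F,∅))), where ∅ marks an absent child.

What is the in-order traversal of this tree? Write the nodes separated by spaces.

In-order visits the left subtree, then the node, then the right subtree.
At K: go left to A.
  At A: no left child.
  Visit A.
  At A: go right to U.
    U is a leaf — visit U.
Visit K.
At K: go right to X.
  At X: go left to D.
    At D: go left to Y.
      At Y: go left to P.
        P is a leaf — visit P.
      Visit Y.
      At Y: go right to E.
        At E: go left to M.
          M is a leaf — visit M.
        Visit E.
        At E: no right child.
    Visit D.
    At D: no right child.
  Visit X.
  At X: go right to J.
    At J: go left to F.
      F is a leaf — visit F.
    Visit J.
    At J: no right child.

A U K P Y M E D X F J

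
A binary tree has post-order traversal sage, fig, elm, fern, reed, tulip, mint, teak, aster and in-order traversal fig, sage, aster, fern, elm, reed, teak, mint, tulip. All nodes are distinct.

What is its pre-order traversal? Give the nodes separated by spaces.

aster fig sage teak reed fern elm mint tulip

The last element of post-order is the root; it splits in-order into left and right subtrees.
Root aster: left subtree has 2 nodes {fig, sage}, right has 6 {fern, elm, reed, teak, mint, tulip}.
  Root fig: left subtree has 0 nodes { }, right has 1 {sage}.
  Root teak: left subtree has 3 nodes {fern, elm, reed}, right has 2 {mint, tulip}.
    Root reed: left subtree has 2 nodes {fern, elm}, right has 0 { }.
      Root fern: left subtree has 0 nodes { }, right has 1 {elm}.
    Root mint: left subtree has 0 nodes { }, right has 1 {tulip}.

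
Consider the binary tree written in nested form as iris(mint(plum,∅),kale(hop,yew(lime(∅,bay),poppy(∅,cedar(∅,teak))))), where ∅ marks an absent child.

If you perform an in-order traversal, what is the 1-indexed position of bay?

7

In-order visits the left subtree, then the node, then the right subtree.
At iris: go left to mint.
  At mint: go left to plum.
    plum is a leaf — visit plum.
  Visit mint.
  At mint: no right child.
Visit iris.
At iris: go right to kale.
  At kale: go left to hop.
    hop is a leaf — visit hop.
  Visit kale.
  At kale: go right to yew.
    At yew: go left to lime.
      At lime: no left child.
      Visit lime.
      At lime: go right to bay.
        bay is a leaf — visit bay.
    Visit yew.
    At yew: go right to poppy.
      At poppy: no left child.
      Visit poppy.
      At poppy: go right to cedar.
        At cedar: no left child.
        Visit cedar.
        At cedar: go right to teak.
          teak is a leaf — visit teak.
Full in-order sequence: plum, mint, iris, hop, kale, lime, bay, yew, poppy, cedar, teak.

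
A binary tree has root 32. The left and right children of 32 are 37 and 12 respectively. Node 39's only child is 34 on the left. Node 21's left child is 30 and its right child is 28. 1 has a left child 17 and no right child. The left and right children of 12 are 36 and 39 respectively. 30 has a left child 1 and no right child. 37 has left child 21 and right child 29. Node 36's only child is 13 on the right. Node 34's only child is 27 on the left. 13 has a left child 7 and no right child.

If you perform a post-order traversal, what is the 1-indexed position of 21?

5

Post-order visits the left subtree, then the right subtree, then the node.
At 32: go left to 37.
  At 37: go left to 21.
    At 21: go left to 30.
      At 30: go left to 1.
        At 1: go left to 17.
          17 is a leaf — visit 17.
        At 1: no right child.
        Visit 1.
      At 30: no right child.
      Visit 30.
    At 21: go right to 28.
      28 is a leaf — visit 28.
    Visit 21.
  At 37: go right to 29.
    29 is a leaf — visit 29.
  Visit 37.
At 32: go right to 12.
  At 12: go left to 36.
    At 36: no left child.
    At 36: go right to 13.
      At 13: go left to 7.
        7 is a leaf — visit 7.
      At 13: no right child.
      Visit 13.
    Visit 36.
  At 12: go right to 39.
    At 39: go left to 34.
      At 34: go left to 27.
        27 is a leaf — visit 27.
      At 34: no right child.
      Visit 34.
    At 39: no right child.
    Visit 39.
  Visit 12.
Visit 32.
Full post-order sequence: 17, 1, 30, 28, 21, 29, 37, 7, 13, 36, 27, 34, 39, 12, 32.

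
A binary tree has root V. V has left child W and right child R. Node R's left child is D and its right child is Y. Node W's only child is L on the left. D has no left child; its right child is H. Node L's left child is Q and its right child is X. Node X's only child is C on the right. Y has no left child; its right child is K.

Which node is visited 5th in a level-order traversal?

Level-order visits nodes level by level from the root, left to right within each level.
Level 0: V
Level 1: W, R
Level 2: L, D, Y
Level 3: Q, X, H, K
Level 4: C
Full level-order sequence: V, W, R, L, D, Y, Q, X, H, K, C.

D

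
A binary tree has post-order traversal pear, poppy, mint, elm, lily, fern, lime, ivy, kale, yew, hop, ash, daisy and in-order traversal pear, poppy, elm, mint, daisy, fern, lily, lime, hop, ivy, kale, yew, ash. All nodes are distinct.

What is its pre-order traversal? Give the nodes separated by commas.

The last element of post-order is the root; it splits in-order into left and right subtrees.
Root daisy: left subtree has 4 nodes {pear, poppy, elm, mint}, right has 8 {fern, lily, lime, hop, ivy, kale, yew, ash}.
  Root elm: left subtree has 2 nodes {pear, poppy}, right has 1 {mint}.
    Root poppy: left subtree has 1 node {pear}, right has 0 { }.
  Root ash: left subtree has 7 nodes {fern, lily, lime, hop, ivy, kale, yew}, right has 0 { }.
    Root hop: left subtree has 3 nodes {fern, lily, lime}, right has 3 {ivy, kale, yew}.
      Root lime: left subtree has 2 nodes {fern, lily}, right has 0 { }.
        Root fern: left subtree has 0 nodes { }, right has 1 {lily}.
      Root yew: left subtree has 2 nodes {ivy, kale}, right has 0 { }.
        Root kale: left subtree has 1 node {ivy}, right has 0 { }.

daisy, elm, poppy, pear, mint, ash, hop, lime, fern, lily, yew, kale, ivy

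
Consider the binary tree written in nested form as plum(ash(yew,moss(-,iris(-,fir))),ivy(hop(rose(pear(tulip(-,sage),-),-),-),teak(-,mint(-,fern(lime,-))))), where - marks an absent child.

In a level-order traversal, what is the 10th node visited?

Level-order visits nodes level by level from the root, left to right within each level.
Level 0: plum
Level 1: ash, ivy
Level 2: yew, moss, hop, teak
Level 3: iris, rose, mint
Level 4: fir, pear, fern
Level 5: tulip, lime
Level 6: sage
Full level-order sequence: plum, ash, ivy, yew, moss, hop, teak, iris, rose, mint, fir, pear, fern, tulip, lime, sage.

mint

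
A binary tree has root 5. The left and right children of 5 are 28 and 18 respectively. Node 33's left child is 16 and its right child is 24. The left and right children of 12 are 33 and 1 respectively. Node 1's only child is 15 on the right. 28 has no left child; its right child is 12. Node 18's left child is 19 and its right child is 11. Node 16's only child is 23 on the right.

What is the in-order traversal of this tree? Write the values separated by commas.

In-order visits the left subtree, then the node, then the right subtree.
At 5: go left to 28.
  At 28: no left child.
  Visit 28.
  At 28: go right to 12.
    At 12: go left to 33.
      At 33: go left to 16.
        At 16: no left child.
        Visit 16.
        At 16: go right to 23.
          23 is a leaf — visit 23.
      Visit 33.
      At 33: go right to 24.
        24 is a leaf — visit 24.
    Visit 12.
    At 12: go right to 1.
      At 1: no left child.
      Visit 1.
      At 1: go right to 15.
        15 is a leaf — visit 15.
Visit 5.
At 5: go right to 18.
  At 18: go left to 19.
    19 is a leaf — visit 19.
  Visit 18.
  At 18: go right to 11.
    11 is a leaf — visit 11.

28, 16, 23, 33, 24, 12, 1, 15, 5, 19, 18, 11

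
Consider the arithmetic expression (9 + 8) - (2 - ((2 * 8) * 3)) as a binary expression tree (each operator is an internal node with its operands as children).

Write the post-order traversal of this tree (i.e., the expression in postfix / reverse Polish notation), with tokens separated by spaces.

Post-order on an expression tree gives postfix notation: for each operator, emit left operand, right operand, then the operator.

9 8 + 2 2 8 * 3 * - -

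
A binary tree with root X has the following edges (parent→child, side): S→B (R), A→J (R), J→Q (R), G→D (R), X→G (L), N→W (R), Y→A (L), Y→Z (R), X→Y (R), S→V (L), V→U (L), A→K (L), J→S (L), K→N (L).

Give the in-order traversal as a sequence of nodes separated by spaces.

G D X N W K A U V S B J Q Y Z

In-order visits the left subtree, then the node, then the right subtree.
At X: go left to G.
  At G: no left child.
  Visit G.
  At G: go right to D.
    D is a leaf — visit D.
Visit X.
At X: go right to Y.
  At Y: go left to A.
    At A: go left to K.
      At K: go left to N.
        At N: no left child.
        Visit N.
        At N: go right to W.
          W is a leaf — visit W.
      Visit K.
      At K: no right child.
    Visit A.
    At A: go right to J.
      At J: go left to S.
        At S: go left to V.
          At V: go left to U.
            U is a leaf — visit U.
          Visit V.
          At V: no right child.
        Visit S.
        At S: go right to B.
          B is a leaf — visit B.
      Visit J.
      At J: go right to Q.
        Q is a leaf — visit Q.
  Visit Y.
  At Y: go right to Z.
    Z is a leaf — visit Z.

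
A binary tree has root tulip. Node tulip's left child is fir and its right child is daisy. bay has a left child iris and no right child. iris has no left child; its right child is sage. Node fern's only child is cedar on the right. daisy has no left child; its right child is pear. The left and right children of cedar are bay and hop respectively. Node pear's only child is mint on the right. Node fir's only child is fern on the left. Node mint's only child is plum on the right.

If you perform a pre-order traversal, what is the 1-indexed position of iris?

Pre-order visits the node, then its left subtree, then its right subtree.
Visit tulip.
At tulip: go left to fir.
  Visit fir.
  At fir: go left to fern.
    Visit fern.
    At fern: no left child.
    At fern: go right to cedar.
      Visit cedar.
      At cedar: go left to bay.
        Visit bay.
        At bay: go left to iris.
          Visit iris.
          At iris: no left child.
          At iris: go right to sage.
            sage is a leaf — visit sage.
        At bay: no right child.
      At cedar: go right to hop.
        hop is a leaf — visit hop.
  At fir: no right child.
At tulip: go right to daisy.
  Visit daisy.
  At daisy: no left child.
  At daisy: go right to pear.
    Visit pear.
    At pear: no left child.
    At pear: go right to mint.
      Visit mint.
      At mint: no left child.
      At mint: go right to plum.
        plum is a leaf — visit plum.
Full pre-order sequence: tulip, fir, fern, cedar, bay, iris, sage, hop, daisy, pear, mint, plum.

6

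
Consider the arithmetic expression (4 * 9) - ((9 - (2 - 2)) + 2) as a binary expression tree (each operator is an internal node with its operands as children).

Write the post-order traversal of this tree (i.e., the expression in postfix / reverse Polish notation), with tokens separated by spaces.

4 9 * 9 2 2 - - 2 + -

Post-order on an expression tree gives postfix notation: for each operator, emit left operand, right operand, then the operator.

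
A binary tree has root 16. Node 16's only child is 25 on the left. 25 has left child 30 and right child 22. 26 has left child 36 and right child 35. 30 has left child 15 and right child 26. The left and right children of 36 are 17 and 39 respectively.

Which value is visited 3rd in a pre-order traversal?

30

Pre-order visits the node, then its left subtree, then its right subtree.
Visit 16.
At 16: go left to 25.
  Visit 25.
  At 25: go left to 30.
    Visit 30.
    At 30: go left to 15.
      15 is a leaf — visit 15.
    At 30: go right to 26.
      Visit 26.
      At 26: go left to 36.
        Visit 36.
        At 36: go left to 17.
          17 is a leaf — visit 17.
        At 36: go right to 39.
          39 is a leaf — visit 39.
      At 26: go right to 35.
        35 is a leaf — visit 35.
  At 25: go right to 22.
    22 is a leaf — visit 22.
At 16: no right child.
Full pre-order sequence: 16, 25, 30, 15, 26, 36, 17, 39, 35, 22.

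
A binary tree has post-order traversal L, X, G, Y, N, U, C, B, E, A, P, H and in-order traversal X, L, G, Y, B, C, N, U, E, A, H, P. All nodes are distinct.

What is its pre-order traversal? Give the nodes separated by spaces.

H A E B Y G X L C U N P

The last element of post-order is the root; it splits in-order into left and right subtrees.
Root H: left subtree has 10 nodes {X, L, G, Y, B, C, N, U, E, A}, right has 1 {P}.
  Root A: left subtree has 9 nodes {X, L, G, Y, B, C, N, U, E}, right has 0 { }.
    Root E: left subtree has 8 nodes {X, L, G, Y, B, C, N, U}, right has 0 { }.
      Root B: left subtree has 4 nodes {X, L, G, Y}, right has 3 {C, N, U}.
        Root Y: left subtree has 3 nodes {X, L, G}, right has 0 { }.
          Root G: left subtree has 2 nodes {X, L}, right has 0 { }.
            Root X: left subtree has 0 nodes { }, right has 1 {L}.
        Root C: left subtree has 0 nodes { }, right has 2 {N, U}.
          Root U: left subtree has 1 node {N}, right has 0 { }.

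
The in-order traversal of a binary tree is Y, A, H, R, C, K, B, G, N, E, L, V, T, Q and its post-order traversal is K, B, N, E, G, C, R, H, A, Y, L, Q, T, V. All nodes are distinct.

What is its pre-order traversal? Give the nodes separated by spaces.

V L Y A H R C G B K E N T Q

The last element of post-order is the root; it splits in-order into left and right subtrees.
Root V: left subtree has 11 nodes {Y, A, H, R, C, K, B, G, N, E, L}, right has 2 {T, Q}.
  Root L: left subtree has 10 nodes {Y, A, H, R, C, K, B, G, N, E}, right has 0 { }.
    Root Y: left subtree has 0 nodes { }, right has 9 {A, H, R, C, K, B, G, N, E}.
      Root A: left subtree has 0 nodes { }, right has 8 {H, R, C, K, B, G, N, E}.
        Root H: left subtree has 0 nodes { }, right has 7 {R, C, K, B, G, N, E}.
          Root R: left subtree has 0 nodes { }, right has 6 {C, K, B, G, N, E}.
            Root C: left subtree has 0 nodes { }, right has 5 {K, B, G, N, E}.
              Root G: left subtree has 2 nodes {K, B}, right has 2 {N, E}.
                Root B: left subtree has 1 node {K}, right has 0 { }.
                Root E: left subtree has 1 node {N}, right has 0 { }.
  Root T: left subtree has 0 nodes { }, right has 1 {Q}.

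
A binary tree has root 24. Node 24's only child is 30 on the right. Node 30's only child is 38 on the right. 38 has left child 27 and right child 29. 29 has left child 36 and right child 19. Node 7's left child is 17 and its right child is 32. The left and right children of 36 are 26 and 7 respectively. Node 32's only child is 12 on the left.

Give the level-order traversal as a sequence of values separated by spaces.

24 30 38 27 29 36 19 26 7 17 32 12

Level-order visits nodes level by level from the root, left to right within each level.
Level 0: 24
Level 1: 30
Level 2: 38
Level 3: 27, 29
Level 4: 36, 19
Level 5: 26, 7
Level 6: 17, 32
Level 7: 12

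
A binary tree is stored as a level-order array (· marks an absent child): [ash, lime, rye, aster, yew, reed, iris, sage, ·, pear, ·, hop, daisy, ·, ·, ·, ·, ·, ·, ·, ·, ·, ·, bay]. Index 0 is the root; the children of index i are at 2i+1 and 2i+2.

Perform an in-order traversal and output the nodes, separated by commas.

In-order visits the left subtree, then the node, then the right subtree.
At ash: go left to lime.
  At lime: go left to aster.
    At aster: go left to sage.
      sage is a leaf — visit sage.
    Visit aster.
    At aster: no right child.
  Visit lime.
  At lime: go right to yew.
    At yew: go left to pear.
      pear is a leaf — visit pear.
    Visit yew.
    At yew: no right child.
Visit ash.
At ash: go right to rye.
  At rye: go left to reed.
    At reed: go left to hop.
      At hop: go left to bay.
        bay is a leaf — visit bay.
      Visit hop.
      At hop: no right child.
    Visit reed.
    At reed: go right to daisy.
      daisy is a leaf — visit daisy.
  Visit rye.
  At rye: go right to iris.
    iris is a leaf — visit iris.

sage, aster, lime, pear, yew, ash, bay, hop, reed, daisy, rye, iris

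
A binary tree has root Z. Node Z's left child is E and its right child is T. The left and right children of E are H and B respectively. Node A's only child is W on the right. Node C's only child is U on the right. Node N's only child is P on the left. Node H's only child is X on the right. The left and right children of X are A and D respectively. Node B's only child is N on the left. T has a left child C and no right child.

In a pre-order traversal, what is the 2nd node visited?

Pre-order visits the node, then its left subtree, then its right subtree.
Visit Z.
At Z: go left to E.
  Visit E.
  At E: go left to H.
    Visit H.
    At H: no left child.
    At H: go right to X.
      Visit X.
      At X: go left to A.
        Visit A.
        At A: no left child.
        At A: go right to W.
          W is a leaf — visit W.
      At X: go right to D.
        D is a leaf — visit D.
  At E: go right to B.
    Visit B.
    At B: go left to N.
      Visit N.
      At N: go left to P.
        P is a leaf — visit P.
      At N: no right child.
    At B: no right child.
At Z: go right to T.
  Visit T.
  At T: go left to C.
    Visit C.
    At C: no left child.
    At C: go right to U.
      U is a leaf — visit U.
  At T: no right child.
Full pre-order sequence: Z, E, H, X, A, W, D, B, N, P, T, C, U.

E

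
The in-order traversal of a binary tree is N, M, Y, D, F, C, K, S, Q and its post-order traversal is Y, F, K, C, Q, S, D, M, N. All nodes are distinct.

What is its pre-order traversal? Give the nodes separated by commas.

N, M, D, Y, S, C, F, K, Q

The last element of post-order is the root; it splits in-order into left and right subtrees.
Root N: left subtree has 0 nodes { }, right has 8 {M, Y, D, F, C, K, S, Q}.
  Root M: left subtree has 0 nodes { }, right has 7 {Y, D, F, C, K, S, Q}.
    Root D: left subtree has 1 node {Y}, right has 5 {F, C, K, S, Q}.
      Root S: left subtree has 3 nodes {F, C, K}, right has 1 {Q}.
        Root C: left subtree has 1 node {F}, right has 1 {K}.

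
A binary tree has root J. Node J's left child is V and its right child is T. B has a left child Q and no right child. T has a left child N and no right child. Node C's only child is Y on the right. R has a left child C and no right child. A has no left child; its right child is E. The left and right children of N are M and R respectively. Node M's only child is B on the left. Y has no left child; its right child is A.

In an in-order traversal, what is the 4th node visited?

In-order visits the left subtree, then the node, then the right subtree.
At J: go left to V.
  V is a leaf — visit V.
Visit J.
At J: go right to T.
  At T: go left to N.
    At N: go left to M.
      At M: go left to B.
        At B: go left to Q.
          Q is a leaf — visit Q.
        Visit B.
        At B: no right child.
      Visit M.
      At M: no right child.
    Visit N.
    At N: go right to R.
      At R: go left to C.
        At C: no left child.
        Visit C.
        At C: go right to Y.
          At Y: no left child.
          Visit Y.
          At Y: go right to A.
            At A: no left child.
            Visit A.
            At A: go right to E.
              E is a leaf — visit E.
      Visit R.
      At R: no right child.
  Visit T.
  At T: no right child.
Full in-order sequence: V, J, Q, B, M, N, C, Y, A, E, R, T.

B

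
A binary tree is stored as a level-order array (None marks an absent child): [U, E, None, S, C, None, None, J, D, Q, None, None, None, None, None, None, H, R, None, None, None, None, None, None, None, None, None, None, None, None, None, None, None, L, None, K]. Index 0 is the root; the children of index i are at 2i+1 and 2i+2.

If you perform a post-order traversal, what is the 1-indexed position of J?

3

Post-order visits the left subtree, then the right subtree, then the node.
At U: go left to E.
  At E: go left to S.
    At S: go left to J.
      At J: no left child.
      At J: go right to H.
        At H: go left to L.
          L is a leaf — visit L.
        At H: no right child.
        Visit H.
      Visit J.
    At S: go right to D.
      At D: go left to R.
        At R: go left to K.
          K is a leaf — visit K.
        At R: no right child.
        Visit R.
      At D: no right child.
      Visit D.
    Visit S.
  At E: go right to C.
    At C: go left to Q.
      Q is a leaf — visit Q.
    At C: no right child.
    Visit C.
  Visit E.
At U: no right child.
Visit U.
Full post-order sequence: L, H, J, K, R, D, S, Q, C, E, U.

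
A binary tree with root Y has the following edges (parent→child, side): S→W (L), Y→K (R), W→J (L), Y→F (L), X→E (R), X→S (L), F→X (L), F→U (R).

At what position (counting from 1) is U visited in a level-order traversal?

Level-order visits nodes level by level from the root, left to right within each level.
Level 0: Y
Level 1: F, K
Level 2: X, U
Level 3: S, E
Level 4: W
Level 5: J
Full level-order sequence: Y, F, K, X, U, S, E, W, J.

5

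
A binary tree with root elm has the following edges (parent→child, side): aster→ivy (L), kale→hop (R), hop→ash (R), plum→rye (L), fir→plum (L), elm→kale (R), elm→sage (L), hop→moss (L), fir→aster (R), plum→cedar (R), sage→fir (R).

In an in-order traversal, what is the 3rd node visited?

plum

In-order visits the left subtree, then the node, then the right subtree.
At elm: go left to sage.
  At sage: no left child.
  Visit sage.
  At sage: go right to fir.
    At fir: go left to plum.
      At plum: go left to rye.
        rye is a leaf — visit rye.
      Visit plum.
      At plum: go right to cedar.
        cedar is a leaf — visit cedar.
    Visit fir.
    At fir: go right to aster.
      At aster: go left to ivy.
        ivy is a leaf — visit ivy.
      Visit aster.
      At aster: no right child.
Visit elm.
At elm: go right to kale.
  At kale: no left child.
  Visit kale.
  At kale: go right to hop.
    At hop: go left to moss.
      moss is a leaf — visit moss.
    Visit hop.
    At hop: go right to ash.
      ash is a leaf — visit ash.
Full in-order sequence: sage, rye, plum, cedar, fir, ivy, aster, elm, kale, moss, hop, ash.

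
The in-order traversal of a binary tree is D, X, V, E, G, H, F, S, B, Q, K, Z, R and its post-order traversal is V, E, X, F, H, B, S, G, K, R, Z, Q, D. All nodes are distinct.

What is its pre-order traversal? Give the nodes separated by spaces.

D Q G X E V S H F B Z K R

The last element of post-order is the root; it splits in-order into left and right subtrees.
Root D: left subtree has 0 nodes { }, right has 12 {X, V, E, G, H, F, S, B, Q, K, Z, R}.
  Root Q: left subtree has 8 nodes {X, V, E, G, H, F, S, B}, right has 3 {K, Z, R}.
    Root G: left subtree has 3 nodes {X, V, E}, right has 4 {H, F, S, B}.
      Root X: left subtree has 0 nodes { }, right has 2 {V, E}.
        Root E: left subtree has 1 node {V}, right has 0 { }.
      Root S: left subtree has 2 nodes {H, F}, right has 1 {B}.
        Root H: left subtree has 0 nodes { }, right has 1 {F}.
    Root Z: left subtree has 1 node {K}, right has 1 {R}.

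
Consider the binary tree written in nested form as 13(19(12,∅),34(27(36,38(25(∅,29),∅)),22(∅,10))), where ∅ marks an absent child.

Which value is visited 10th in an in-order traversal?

In-order visits the left subtree, then the node, then the right subtree.
At 13: go left to 19.
  At 19: go left to 12.
    12 is a leaf — visit 12.
  Visit 19.
  At 19: no right child.
Visit 13.
At 13: go right to 34.
  At 34: go left to 27.
    At 27: go left to 36.
      36 is a leaf — visit 36.
    Visit 27.
    At 27: go right to 38.
      At 38: go left to 25.
        At 25: no left child.
        Visit 25.
        At 25: go right to 29.
          29 is a leaf — visit 29.
      Visit 38.
      At 38: no right child.
  Visit 34.
  At 34: go right to 22.
    At 22: no left child.
    Visit 22.
    At 22: go right to 10.
      10 is a leaf — visit 10.
Full in-order sequence: 12, 19, 13, 36, 27, 25, 29, 38, 34, 22, 10.

22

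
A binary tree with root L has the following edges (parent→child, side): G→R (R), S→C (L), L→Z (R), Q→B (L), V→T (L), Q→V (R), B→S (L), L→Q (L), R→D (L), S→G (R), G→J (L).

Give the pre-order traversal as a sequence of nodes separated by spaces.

Pre-order visits the node, then its left subtree, then its right subtree.
Visit L.
At L: go left to Q.
  Visit Q.
  At Q: go left to B.
    Visit B.
    At B: go left to S.
      Visit S.
      At S: go left to C.
        C is a leaf — visit C.
      At S: go right to G.
        Visit G.
        At G: go left to J.
          J is a leaf — visit J.
        At G: go right to R.
          Visit R.
          At R: go left to D.
            D is a leaf — visit D.
          At R: no right child.
    At B: no right child.
  At Q: go right to V.
    Visit V.
    At V: go left to T.
      T is a leaf — visit T.
    At V: no right child.
At L: go right to Z.
  Z is a leaf — visit Z.

L Q B S C G J R D V T Z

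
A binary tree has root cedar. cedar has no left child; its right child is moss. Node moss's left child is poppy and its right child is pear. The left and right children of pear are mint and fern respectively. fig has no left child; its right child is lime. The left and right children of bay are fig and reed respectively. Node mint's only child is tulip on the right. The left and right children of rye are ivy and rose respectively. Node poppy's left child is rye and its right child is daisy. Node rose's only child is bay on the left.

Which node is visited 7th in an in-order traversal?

In-order visits the left subtree, then the node, then the right subtree.
At cedar: no left child.
Visit cedar.
At cedar: go right to moss.
  At moss: go left to poppy.
    At poppy: go left to rye.
      At rye: go left to ivy.
        ivy is a leaf — visit ivy.
      Visit rye.
      At rye: go right to rose.
        At rose: go left to bay.
          At bay: go left to fig.
            At fig: no left child.
            Visit fig.
            At fig: go right to lime.
              lime is a leaf — visit lime.
          Visit bay.
          At bay: go right to reed.
            reed is a leaf — visit reed.
        Visit rose.
        At rose: no right child.
    Visit poppy.
    At poppy: go right to daisy.
      daisy is a leaf — visit daisy.
  Visit moss.
  At moss: go right to pear.
    At pear: go left to mint.
      At mint: no left child.
      Visit mint.
      At mint: go right to tulip.
        tulip is a leaf — visit tulip.
    Visit pear.
    At pear: go right to fern.
      fern is a leaf — visit fern.
Full in-order sequence: cedar, ivy, rye, fig, lime, bay, reed, rose, poppy, daisy, moss, mint, tulip, pear, fern.

reed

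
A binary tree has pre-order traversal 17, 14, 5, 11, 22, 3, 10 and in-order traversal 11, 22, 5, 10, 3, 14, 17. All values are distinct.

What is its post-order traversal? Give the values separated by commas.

22, 11, 10, 3, 5, 14, 17

The first element of pre-order is the root; it splits in-order into left and right subtrees.
Root 17: left subtree has 6 nodes {11, 22, 5, 10, 3, 14}, right has 0 { }.
  Root 14: left subtree has 5 nodes {11, 22, 5, 10, 3}, right has 0 { }.
    Root 5: left subtree has 2 nodes {11, 22}, right has 2 {10, 3}.
      Root 11: left subtree has 0 nodes { }, right has 1 {22}.
      Root 3: left subtree has 1 node {10}, right has 0 { }.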